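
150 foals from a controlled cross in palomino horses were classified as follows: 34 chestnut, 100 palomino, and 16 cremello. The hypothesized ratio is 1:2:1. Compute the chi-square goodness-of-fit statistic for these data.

20.987

The 1:2:1 ratio has 4 parts, so with N = 150 the expected counts are:
  chestnut: 150 × 1/4 = 37.5
  palomino: 150 × 2/4 = 75
  cremello: 150 × 1/4 = 37.5
χ² = Σ (O − E)² / E
  chestnut: (34 − 37.5)² / 37.5 = 0.3267
  palomino: (100 − 75)² / 75 = 8.3333
  cremello: (16 − 37.5)² / 37.5 = 12.3267
χ² = 0.3267 + 8.3333 + 12.3267 = 20.9867 ≈ 20.987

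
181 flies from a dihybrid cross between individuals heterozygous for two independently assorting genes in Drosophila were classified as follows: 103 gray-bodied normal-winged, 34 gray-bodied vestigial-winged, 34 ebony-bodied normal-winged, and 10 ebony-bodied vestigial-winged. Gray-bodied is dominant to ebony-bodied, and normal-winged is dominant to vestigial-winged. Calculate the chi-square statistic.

0.166

A dihybrid F₂ with independent assortment and complete dominance at both loci gives a 9:3:3:1 phenotypic ratio.
Total ratio parts = 16. Expected numbers out of 181:
  gray-bodied normal-winged: 181 × 9/16 = 101.8125
  gray-bodied vestigial-winged: 181 × 3/16 = 33.9375
  ebony-bodied normal-winged: 181 × 3/16 = 33.9375
  ebony-bodied vestigial-winged: 181 × 1/16 = 11.3125
χ² = Σ (O − E)² / E
  gray-bodied normal-winged: (103 − 101.8125)² / 101.8125 = 0.0139
  gray-bodied vestigial-winged: (34 − 33.9375)² / 33.9375 = 0.0001
  ebony-bodied normal-winged: (34 − 33.9375)² / 33.9375 = 0.0001
  ebony-bodied vestigial-winged: (10 − 11.3125)² / 11.3125 = 0.1523
χ² = 0.0139 + 0.0001 + 0.0001 + 0.1523 = 0.1664 ≈ 0.166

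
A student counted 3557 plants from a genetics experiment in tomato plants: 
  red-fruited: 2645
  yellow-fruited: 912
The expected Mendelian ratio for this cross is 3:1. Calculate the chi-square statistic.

0.776

Expected counts for N = 3557 under a 3:1 ratio (total parts = 4):
  red-fruited: 3557 × 3/4 = 2667.75
  yellow-fruited: 3557 × 1/4 = 889.25
χ² = Σ (O − E)² / E
  red-fruited: (2645 − 2667.75)² / 2667.75 = 0.1940
  yellow-fruited: (912 − 889.25)² / 889.25 = 0.5820
χ² = 0.1940 + 0.5820 = 0.776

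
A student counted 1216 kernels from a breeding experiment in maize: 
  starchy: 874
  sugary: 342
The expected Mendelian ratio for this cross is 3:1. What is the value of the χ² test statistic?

Expected counts for N = 1216 under a 3:1 ratio (total parts = 4):
  starchy: 1216 × 3/4 = 912
  sugary: 1216 × 1/4 = 304
χ² = Σ (O − E)² / E
  starchy: (874 − 912)² / 912 = 1.5833
  sugary: (342 − 304)² / 304 = 4.7500
χ² = 1.5833 + 4.7500 = 6.3333 ≈ 6.333

6.333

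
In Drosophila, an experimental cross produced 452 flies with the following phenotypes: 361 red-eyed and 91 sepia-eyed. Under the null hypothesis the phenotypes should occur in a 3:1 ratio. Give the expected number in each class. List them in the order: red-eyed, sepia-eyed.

Total ratio parts = 4. Expected numbers out of 452:
  red-eyed: 452 × 3/4 = 339
  sepia-eyed: 452 × 1/4 = 113

339, 113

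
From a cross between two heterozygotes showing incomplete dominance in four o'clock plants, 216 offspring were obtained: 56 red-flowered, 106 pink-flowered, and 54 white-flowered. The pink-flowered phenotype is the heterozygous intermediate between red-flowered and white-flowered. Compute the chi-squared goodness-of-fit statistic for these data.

0.111

With incomplete dominance, a heterozygote × heterozygote cross gives a 1:2:1 phenotypic ratio.
Expected counts for N = 216 under a 1:2:1 ratio (total parts = 4):
  red-flowered: 216 × 1/4 = 54
  pink-flowered: 216 × 2/4 = 108
  white-flowered: 216 × 1/4 = 54
χ² = Σ (O − E)² / E
  red-flowered: (56 − 54)² / 54 = 0.0741
  pink-flowered: (106 − 108)² / 108 = 0.0370
  white-flowered: (54 − 54)² / 54 = 0.0000
χ² = 0.0741 + 0.0370 + 0.0000 = 0.1111 ≈ 0.111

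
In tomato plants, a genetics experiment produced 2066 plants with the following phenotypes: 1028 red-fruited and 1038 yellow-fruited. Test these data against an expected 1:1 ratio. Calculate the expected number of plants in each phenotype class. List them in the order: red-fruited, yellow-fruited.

1033, 1033

The 1:1 ratio has 2 parts, so with N = 2066 the expected counts are:
  red-fruited: 2066 × 1/2 = 1033
  yellow-fruited: 2066 × 1/2 = 1033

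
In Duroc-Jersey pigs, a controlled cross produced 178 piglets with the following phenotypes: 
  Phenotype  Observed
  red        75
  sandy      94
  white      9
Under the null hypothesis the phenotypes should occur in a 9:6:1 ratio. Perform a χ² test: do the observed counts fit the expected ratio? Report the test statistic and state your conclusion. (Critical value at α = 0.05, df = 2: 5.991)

17.835; not consistent

Under the 9:6:1 hypothesis (Σ ratio = 16, N = 178):
  red: 178 × 9/16 = 100.125
  sandy: 178 × 6/16 = 66.75
  white: 178 × 1/16 = 11.125
χ² = Σ (O − E)² / E
  red: (75 − 100.125)² / 100.125 = 6.3048
  sandy: (94 − 66.75)² / 66.75 = 11.1245
  white: (9 − 11.125)² / 11.125 = 0.4059
χ² = 6.3048 + 11.1245 + 0.4059 = 17.8352 ≈ 17.835
Degrees of freedom = 3 − 1 = 2; critical value at α = 0.05 is 5.991.
Since 17.835 > 5.991, we reject the null hypothesis — the data do not fit the 9:6:1 ratio.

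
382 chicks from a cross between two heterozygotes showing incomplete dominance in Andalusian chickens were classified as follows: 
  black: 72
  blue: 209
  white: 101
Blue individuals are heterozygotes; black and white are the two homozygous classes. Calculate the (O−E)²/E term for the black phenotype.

With incomplete dominance, a heterozygote × heterozygote cross gives a 1:2:1 phenotypic ratio.
Under the 1:2:1 hypothesis (Σ ratio = 4, N = 382):
  black: 382 × 1/4 = 95.5
  blue: 382 × 2/4 = 191
  white: 382 × 1/4 = 95.5
Contribution of black: (72 − 95.5)² / 95.5 = 5.7827

5.783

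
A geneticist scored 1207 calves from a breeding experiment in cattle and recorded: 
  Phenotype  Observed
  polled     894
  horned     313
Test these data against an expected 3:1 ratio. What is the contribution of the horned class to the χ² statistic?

0.419

Total ratio parts = 4. Expected numbers out of 1207:
  polled: 1207 × 3/4 = 905.25
  horned: 1207 × 1/4 = 301.75
Contribution of horned: (313 − 301.75)² / 301.75 = 0.4194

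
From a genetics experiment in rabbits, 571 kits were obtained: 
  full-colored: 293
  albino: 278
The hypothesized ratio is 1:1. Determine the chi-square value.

Total ratio parts = 2. Expected numbers out of 571:
  full-colored: 571 × 1/2 = 285.5
  albino: 571 × 1/2 = 285.5
χ² = Σ (O − E)² / E
  full-colored: (293 − 285.5)² / 285.5 = 0.1970
  albino: (278 − 285.5)² / 285.5 = 0.1970
χ² = 0.1970 + 0.1970 = 0.394

0.394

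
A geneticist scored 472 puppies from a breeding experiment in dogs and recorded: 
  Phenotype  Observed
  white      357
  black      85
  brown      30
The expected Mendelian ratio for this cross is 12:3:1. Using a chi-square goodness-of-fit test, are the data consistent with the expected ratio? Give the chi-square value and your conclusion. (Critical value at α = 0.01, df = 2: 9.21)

0.172; consistent

Total ratio parts = 16. Expected numbers out of 472:
  white: 472 × 12/16 = 354
  black: 472 × 3/16 = 88.5
  brown: 472 × 1/16 = 29.5
χ² = Σ (O − E)² / E
  white: (357 − 354)² / 354 = 0.0254
  black: (85 − 88.5)² / 88.5 = 0.1384
  brown: (30 − 29.5)² / 29.5 = 0.0085
χ² = 0.0254 + 0.1384 + 0.0085 = 0.1723 ≈ 0.172
Degrees of freedom = 3 − 1 = 2; critical value at α = 0.01 is 9.21.
Since 0.172 < 9.21, we fail to reject the null hypothesis — the data are consistent with the 12:3:1 ratio.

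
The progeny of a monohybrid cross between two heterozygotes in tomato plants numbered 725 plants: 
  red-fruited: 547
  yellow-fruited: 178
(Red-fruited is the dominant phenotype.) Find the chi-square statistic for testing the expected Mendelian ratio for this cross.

0.078

For a monohybrid cross between heterozygotes with complete dominance, the expected phenotypic ratio is 3:1.
Total ratio parts = 4. Expected numbers out of 725:
  red-fruited: 725 × 3/4 = 543.75
  yellow-fruited: 725 × 1/4 = 181.25
χ² = Σ (O − E)² / E
  red-fruited: (547 − 543.75)² / 543.75 = 0.0194
  yellow-fruited: (178 − 181.25)² / 181.25 = 0.0583
χ² = 0.0194 + 0.0583 = 0.0777 ≈ 0.078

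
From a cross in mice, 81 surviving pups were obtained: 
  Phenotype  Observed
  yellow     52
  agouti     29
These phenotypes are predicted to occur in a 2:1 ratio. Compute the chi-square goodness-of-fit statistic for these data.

The 2:1 ratio has 3 parts, so with N = 81 the expected counts are:
  yellow: 81 × 2/3 = 54
  agouti: 81 × 1/3 = 27
χ² = Σ (O − E)² / E
  yellow: (52 − 54)² / 54 = 0.0741
  agouti: (29 − 27)² / 27 = 0.1481
χ² = 0.0741 + 0.1481 = 0.2222 ≈ 0.222

0.222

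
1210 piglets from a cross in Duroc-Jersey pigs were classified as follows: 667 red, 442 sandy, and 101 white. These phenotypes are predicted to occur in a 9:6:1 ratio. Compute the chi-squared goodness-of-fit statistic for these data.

9.091

Total ratio parts = 16. Expected numbers out of 1210:
  red: 1210 × 9/16 = 680.625
  sandy: 1210 × 6/16 = 453.75
  white: 1210 × 1/16 = 75.625
χ² = Σ (O − E)² / E
  red: (667 − 680.625)² / 680.625 = 0.2728
  sandy: (442 − 453.75)² / 453.75 = 0.3043
  white: (101 − 75.625)² / 75.625 = 8.5143
χ² = 0.2728 + 0.3043 + 8.5143 = 9.0914 ≈ 9.091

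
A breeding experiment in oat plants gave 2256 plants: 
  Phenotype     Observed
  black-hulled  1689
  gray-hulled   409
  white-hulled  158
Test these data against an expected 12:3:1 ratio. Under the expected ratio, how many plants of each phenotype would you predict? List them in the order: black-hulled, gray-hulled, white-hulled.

Under the 12:3:1 hypothesis (Σ ratio = 16, N = 2256):
  black-hulled: 2256 × 12/16 = 1692
  gray-hulled: 2256 × 3/16 = 423
  white-hulled: 2256 × 1/16 = 141

1692, 423, 141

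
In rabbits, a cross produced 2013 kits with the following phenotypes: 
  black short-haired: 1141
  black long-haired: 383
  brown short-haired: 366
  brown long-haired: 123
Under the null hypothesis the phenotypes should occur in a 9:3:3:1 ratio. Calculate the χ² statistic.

0.558

Expected counts for N = 2013 under a 9:3:3:1 ratio (total parts = 16):
  black short-haired: 2013 × 9/16 = 1132.3125
  black long-haired: 2013 × 3/16 = 377.4375
  brown short-haired: 2013 × 3/16 = 377.4375
  brown long-haired: 2013 × 1/16 = 125.8125
χ² = Σ (O − E)² / E
  black short-haired: (1141 − 1132.3125)² / 1132.3125 = 0.0667
  black long-haired: (383 − 377.4375)² / 377.4375 = 0.0820
  brown short-haired: (366 − 377.4375)² / 377.4375 = 0.3466
  brown long-haired: (123 − 125.8125)² / 125.8125 = 0.0629
χ² = 0.0667 + 0.0820 + 0.3466 + 0.0629 = 0.5582 ≈ 0.558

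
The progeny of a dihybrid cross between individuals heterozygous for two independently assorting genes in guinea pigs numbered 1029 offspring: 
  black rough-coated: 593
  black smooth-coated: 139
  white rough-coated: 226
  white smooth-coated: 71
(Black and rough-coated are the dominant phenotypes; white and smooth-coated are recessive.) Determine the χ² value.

A dihybrid F₂ with independent assortment and complete dominance at both loci gives a 9:3:3:1 phenotypic ratio.
The 9:3:3:1 ratio has 16 parts, so with N = 1029 the expected counts are:
  black rough-coated: 1029 × 9/16 = 578.8125
  black smooth-coated: 1029 × 3/16 = 192.9375
  white rough-coated: 1029 × 3/16 = 192.9375
  white smooth-coated: 1029 × 1/16 = 64.3125
χ² = Σ (O − E)² / E
  black rough-coated: (593 − 578.8125)² / 578.8125 = 0.3478
  black smooth-coated: (139 − 192.9375)² / 192.9375 = 15.0787
  white rough-coated: (226 − 192.9375)² / 192.9375 = 5.6657
  white smooth-coated: (71 − 64.3125)² / 64.3125 = 0.6954
χ² = 0.3478 + 15.0787 + 5.6657 + 0.6954 = 21.7876 ≈ 21.788

21.788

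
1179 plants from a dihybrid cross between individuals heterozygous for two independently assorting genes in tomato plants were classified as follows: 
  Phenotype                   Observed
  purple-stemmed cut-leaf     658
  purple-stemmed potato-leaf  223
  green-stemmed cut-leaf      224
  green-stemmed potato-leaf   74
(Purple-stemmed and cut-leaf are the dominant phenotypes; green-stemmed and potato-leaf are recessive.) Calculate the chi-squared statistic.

0.098

A dihybrid F₂ with independent assortment and complete dominance at both loci gives a 9:3:3:1 phenotypic ratio.
The 9:3:3:1 ratio has 16 parts, so with N = 1179 the expected counts are:
  purple-stemmed cut-leaf: 1179 × 9/16 = 663.1875
  purple-stemmed potato-leaf: 1179 × 3/16 = 221.0625
  green-stemmed cut-leaf: 1179 × 3/16 = 221.0625
  green-stemmed potato-leaf: 1179 × 1/16 = 73.6875
χ² = Σ (O − E)² / E
  purple-stemmed cut-leaf: (658 − 663.1875)² / 663.1875 = 0.0406
  purple-stemmed potato-leaf: (223 − 221.0625)² / 221.0625 = 0.0170
  green-stemmed cut-leaf: (224 − 221.0625)² / 221.0625 = 0.0390
  green-stemmed potato-leaf: (74 − 73.6875)² / 73.6875 = 0.0013
χ² = 0.0406 + 0.0170 + 0.0390 + 0.0013 = 0.0979 ≈ 0.098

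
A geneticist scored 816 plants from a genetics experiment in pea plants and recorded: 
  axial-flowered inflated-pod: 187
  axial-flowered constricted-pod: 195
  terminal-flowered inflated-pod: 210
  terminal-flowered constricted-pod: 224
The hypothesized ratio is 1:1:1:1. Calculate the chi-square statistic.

The 1:1:1:1 ratio has 4 parts, so with N = 816 the expected counts are:
  axial-flowered inflated-pod: 816 × 1/4 = 204
  axial-flowered constricted-pod: 816 × 1/4 = 204
  terminal-flowered inflated-pod: 816 × 1/4 = 204
  terminal-flowered constricted-pod: 816 × 1/4 = 204
χ² = Σ (O − E)² / E
  axial-flowered inflated-pod: (187 − 204)² / 204 = 1.4167
  axial-flowered constricted-pod: (195 − 204)² / 204 = 0.3971
  terminal-flowered inflated-pod: (210 − 204)² / 204 = 0.1765
  terminal-flowered constricted-pod: (224 − 204)² / 204 = 1.9608
χ² = 1.4167 + 0.3971 + 0.1765 + 1.9608 = 3.9511 ≈ 3.951

3.951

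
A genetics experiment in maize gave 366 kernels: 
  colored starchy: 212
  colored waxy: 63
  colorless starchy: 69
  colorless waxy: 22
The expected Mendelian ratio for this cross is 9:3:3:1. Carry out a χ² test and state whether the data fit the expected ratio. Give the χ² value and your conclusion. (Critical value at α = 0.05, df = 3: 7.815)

Expected counts for N = 366 under a 9:3:3:1 ratio (total parts = 16):
  colored starchy: 366 × 9/16 = 205.875
  colored waxy: 366 × 3/16 = 68.625
  colorless starchy: 366 × 3/16 = 68.625
  colorless waxy: 366 × 1/16 = 22.875
χ² = Σ (O − E)² / E
  colored starchy: (212 − 205.875)² / 205.875 = 0.1822
  colored waxy: (63 − 68.625)² / 68.625 = 0.4611
  colorless starchy: (69 − 68.625)² / 68.625 = 0.0020
  colorless waxy: (22 − 22.875)² / 22.875 = 0.0335
χ² = 0.1822 + 0.4611 + 0.0020 + 0.0335 = 0.6788 ≈ 0.679
Degrees of freedom = 4 − 1 = 3; critical value at α = 0.05 is 7.815.
Since 0.679 < 7.815, we fail to reject the null hypothesis — the data are consistent with the 9:3:3:1 ratio.

0.679; consistent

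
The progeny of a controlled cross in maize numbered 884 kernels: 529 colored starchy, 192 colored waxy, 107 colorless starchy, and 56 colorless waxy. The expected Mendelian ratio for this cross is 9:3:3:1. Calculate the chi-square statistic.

Expected counts for N = 884 under a 9:3:3:1 ratio (total parts = 16):
  colored starchy: 884 × 9/16 = 497.25
  colored waxy: 884 × 3/16 = 165.75
  colorless starchy: 884 × 3/16 = 165.75
  colorless waxy: 884 × 1/16 = 55.25
χ² = Σ (O − E)² / E
  colored starchy: (529 − 497.25)² / 497.25 = 2.0273
  colored waxy: (192 − 165.75)² / 165.75 = 4.1572
  colorless starchy: (107 − 165.75)² / 165.75 = 20.8239
  colorless waxy: (56 − 55.25)² / 55.25 = 0.0102
χ² = 2.0273 + 4.1572 + 20.8239 + 0.0102 = 27.0186 ≈ 27.019

27.019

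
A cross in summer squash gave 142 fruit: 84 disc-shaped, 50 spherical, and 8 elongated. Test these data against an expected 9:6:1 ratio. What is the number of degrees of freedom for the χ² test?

A goodness-of-fit test with 3 phenotype classes has df = 3 − 1 = 2.

2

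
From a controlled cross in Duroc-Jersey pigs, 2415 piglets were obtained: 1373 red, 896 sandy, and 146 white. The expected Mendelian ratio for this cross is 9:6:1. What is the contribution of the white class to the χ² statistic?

The 9:6:1 ratio has 16 parts, so with N = 2415 the expected counts are:
  red: 2415 × 9/16 = 1358.4375
  sandy: 2415 × 6/16 = 905.625
  white: 2415 × 1/16 = 150.9375
Contribution of white: (146 − 150.9375)² / 150.9375 = 0.1615

0.162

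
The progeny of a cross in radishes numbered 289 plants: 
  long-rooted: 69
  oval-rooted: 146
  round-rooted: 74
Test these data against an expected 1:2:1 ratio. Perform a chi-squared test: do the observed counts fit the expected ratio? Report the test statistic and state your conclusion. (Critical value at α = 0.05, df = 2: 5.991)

Under the 1:2:1 hypothesis (Σ ratio = 4, N = 289):
  long-rooted: 289 × 1/4 = 72.25
  oval-rooted: 289 × 2/4 = 144.5
  round-rooted: 289 × 1/4 = 72.25
χ² = Σ (O − E)² / E
  long-rooted: (69 − 72.25)² / 72.25 = 0.1462
  oval-rooted: (146 − 144.5)² / 144.5 = 0.0156
  round-rooted: (74 − 72.25)² / 72.25 = 0.0424
χ² = 0.1462 + 0.0156 + 0.0424 = 0.2042 ≈ 0.204
Degrees of freedom = 3 − 1 = 2; critical value at α = 0.05 is 5.991.
Since 0.204 < 5.991, we fail to reject the null hypothesis — the data are consistent with the 1:2:1 ratio.

0.204; consistent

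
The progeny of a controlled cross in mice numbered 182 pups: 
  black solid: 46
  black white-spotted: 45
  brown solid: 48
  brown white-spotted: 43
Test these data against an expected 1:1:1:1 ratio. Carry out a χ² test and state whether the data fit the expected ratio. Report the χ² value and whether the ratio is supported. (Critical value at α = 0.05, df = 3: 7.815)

Expected counts for N = 182 under a 1:1:1:1 ratio (total parts = 4):
  black solid: 182 × 1/4 = 45.5
  black white-spotted: 182 × 1/4 = 45.5
  brown solid: 182 × 1/4 = 45.5
  brown white-spotted: 182 × 1/4 = 45.5
χ² = Σ (O − E)² / E
  black solid: (46 − 45.5)² / 45.5 = 0.0055
  black white-spotted: (45 − 45.5)² / 45.5 = 0.0055
  brown solid: (48 − 45.5)² / 45.5 = 0.1374
  brown white-spotted: (43 − 45.5)² / 45.5 = 0.1374
χ² = 0.0055 + 0.0055 + 0.1374 + 0.1374 = 0.2858 ≈ 0.286
Degrees of freedom = 4 − 1 = 3; critical value at α = 0.05 is 7.815.
Since 0.286 < 7.815, we fail to reject the null hypothesis — the data are consistent with the 1:1:1:1 ratio.

0.286; consistent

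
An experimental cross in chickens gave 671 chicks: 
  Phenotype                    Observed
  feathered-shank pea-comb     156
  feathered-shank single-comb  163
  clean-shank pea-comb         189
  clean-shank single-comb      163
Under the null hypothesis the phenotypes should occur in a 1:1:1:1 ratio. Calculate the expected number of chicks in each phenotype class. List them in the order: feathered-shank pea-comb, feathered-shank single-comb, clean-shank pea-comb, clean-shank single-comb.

The 1:1:1:1 ratio has 4 parts, so with N = 671 the expected counts are:
  feathered-shank pea-comb: 671 × 1/4 = 167.75
  feathered-shank single-comb: 671 × 1/4 = 167.75
  clean-shank pea-comb: 671 × 1/4 = 167.75
  clean-shank single-comb: 671 × 1/4 = 167.75

167.75, 167.75, 167.75, 167.75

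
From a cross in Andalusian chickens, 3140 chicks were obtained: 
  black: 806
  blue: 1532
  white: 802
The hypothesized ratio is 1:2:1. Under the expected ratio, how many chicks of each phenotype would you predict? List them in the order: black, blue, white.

785, 1570, 785

Under the 1:2:1 hypothesis (Σ ratio = 4, N = 3140):
  black: 3140 × 1/4 = 785
  blue: 3140 × 2/4 = 1570
  white: 3140 × 1/4 = 785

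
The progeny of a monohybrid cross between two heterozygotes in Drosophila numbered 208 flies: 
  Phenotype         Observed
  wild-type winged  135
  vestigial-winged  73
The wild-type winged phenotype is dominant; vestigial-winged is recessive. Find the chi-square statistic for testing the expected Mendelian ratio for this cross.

11.308

For a monohybrid cross between heterozygotes with complete dominance, the expected phenotypic ratio is 3:1.
Expected counts for N = 208 under a 3:1 ratio (total parts = 4):
  wild-type winged: 208 × 3/4 = 156
  vestigial-winged: 208 × 1/4 = 52
χ² = Σ (O − E)² / E
  wild-type winged: (135 − 156)² / 156 = 2.8269
  vestigial-winged: (73 − 52)² / 52 = 8.4808
χ² = 2.8269 + 8.4808 = 11.3077 ≈ 11.308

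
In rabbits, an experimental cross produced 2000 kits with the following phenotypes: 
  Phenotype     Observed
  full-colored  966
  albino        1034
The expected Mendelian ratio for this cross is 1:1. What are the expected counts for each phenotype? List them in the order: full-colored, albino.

Expected counts for N = 2000 under a 1:1 ratio (total parts = 2):
  full-colored: 2000 × 1/2 = 1000
  albino: 2000 × 1/2 = 1000

1000, 1000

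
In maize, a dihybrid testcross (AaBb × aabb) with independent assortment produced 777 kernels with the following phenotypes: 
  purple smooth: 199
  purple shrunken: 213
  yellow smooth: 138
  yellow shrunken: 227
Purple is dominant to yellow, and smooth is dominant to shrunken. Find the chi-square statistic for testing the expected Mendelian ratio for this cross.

A dihybrid testcross with independent assortment gives a 1:1:1:1 ratio.
Under the 1:1:1:1 hypothesis (Σ ratio = 4, N = 777):
  purple smooth: 777 × 1/4 = 194.25
  purple shrunken: 777 × 1/4 = 194.25
  yellow smooth: 777 × 1/4 = 194.25
  yellow shrunken: 777 × 1/4 = 194.25
χ² = Σ (O − E)² / E
  purple smooth: (199 − 194.25)² / 194.25 = 0.1162
  purple shrunken: (213 − 194.25)² / 194.25 = 1.8098
  yellow smooth: (138 − 194.25)² / 194.25 = 16.2886
  yellow shrunken: (227 − 194.25)² / 194.25 = 5.5216
χ² = 0.1162 + 1.8098 + 16.2886 + 5.5216 = 23.7362 ≈ 23.736

23.736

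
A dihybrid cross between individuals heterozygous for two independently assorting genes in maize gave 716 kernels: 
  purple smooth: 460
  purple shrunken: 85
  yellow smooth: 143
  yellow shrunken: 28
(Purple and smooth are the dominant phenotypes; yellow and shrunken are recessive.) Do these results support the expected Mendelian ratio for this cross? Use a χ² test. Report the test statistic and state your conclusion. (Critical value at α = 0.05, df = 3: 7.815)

A dihybrid F₂ with independent assortment and complete dominance at both loci gives a 9:3:3:1 phenotypic ratio.
The 9:3:3:1 ratio has 16 parts, so with N = 716 the expected counts are:
  purple smooth: 716 × 9/16 = 402.75
  purple shrunken: 716 × 3/16 = 134.25
  yellow smooth: 716 × 3/16 = 134.25
  yellow shrunken: 716 × 1/16 = 44.75
χ² = Σ (O − E)² / E
  purple smooth: (460 − 402.75)² / 402.75 = 8.1380
  purple shrunken: (85 − 134.25)² / 134.25 = 18.0675
  yellow smooth: (143 − 134.25)² / 134.25 = 0.5703
  yellow shrunken: (28 − 44.75)² / 44.75 = 6.2696
χ² = 8.1380 + 18.0675 + 0.5703 + 6.2696 = 33.0454 ≈ 33.045
Degrees of freedom = 4 − 1 = 3; critical value at α = 0.05 is 7.815.
Since 33.045 > 7.815, we reject the null hypothesis — the data do not fit the 9:3:3:1 ratio.

33.045; not consistent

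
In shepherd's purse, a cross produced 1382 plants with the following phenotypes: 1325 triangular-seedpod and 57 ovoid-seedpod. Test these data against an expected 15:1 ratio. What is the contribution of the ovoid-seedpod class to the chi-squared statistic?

Under the 15:1 hypothesis (Σ ratio = 16, N = 1382):
  triangular-seedpod: 1382 × 15/16 = 1295.625
  ovoid-seedpod: 1382 × 1/16 = 86.375
Contribution of ovoid-seedpod: (57 − 86.375)² / 86.375 = 9.9901

9.990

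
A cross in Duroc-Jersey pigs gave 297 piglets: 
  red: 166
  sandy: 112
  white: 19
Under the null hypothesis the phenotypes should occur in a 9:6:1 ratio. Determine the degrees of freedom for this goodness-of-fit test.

A goodness-of-fit test with 3 phenotype classes has df = 3 − 1 = 2.

2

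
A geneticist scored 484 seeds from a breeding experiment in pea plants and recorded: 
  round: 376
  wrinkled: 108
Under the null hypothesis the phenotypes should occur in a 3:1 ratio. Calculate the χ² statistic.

1.862

Under the 3:1 hypothesis (Σ ratio = 4, N = 484):
  round: 484 × 3/4 = 363
  wrinkled: 484 × 1/4 = 121
χ² = Σ (O − E)² / E
  round: (376 − 363)² / 363 = 0.4656
  wrinkled: (108 − 121)² / 121 = 1.3967
χ² = 0.4656 + 1.3967 = 1.8623 ≈ 1.862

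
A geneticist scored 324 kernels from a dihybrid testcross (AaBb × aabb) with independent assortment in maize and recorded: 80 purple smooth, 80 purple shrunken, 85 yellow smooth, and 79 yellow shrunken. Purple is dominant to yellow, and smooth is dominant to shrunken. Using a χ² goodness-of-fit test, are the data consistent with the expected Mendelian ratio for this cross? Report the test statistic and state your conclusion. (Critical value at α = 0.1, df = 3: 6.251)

0.272; consistent

A dihybrid testcross with independent assortment gives a 1:1:1:1 ratio.
Under the 1:1:1:1 hypothesis (Σ ratio = 4, N = 324):
  purple smooth: 324 × 1/4 = 81
  purple shrunken: 324 × 1/4 = 81
  yellow smooth: 324 × 1/4 = 81
  yellow shrunken: 324 × 1/4 = 81
χ² = Σ (O − E)² / E
  purple smooth: (80 − 81)² / 81 = 0.0123
  purple shrunken: (80 − 81)² / 81 = 0.0123
  yellow smooth: (85 − 81)² / 81 = 0.1975
  yellow shrunken: (79 − 81)² / 81 = 0.0494
χ² = 0.0123 + 0.0123 + 0.1975 + 0.0494 = 0.2715 ≈ 0.272
Degrees of freedom = 4 − 1 = 3; critical value at α = 0.1 is 6.251.
Since 0.272 < 6.251, we fail to reject the null hypothesis — the data are consistent with the 1:1:1:1 ratio.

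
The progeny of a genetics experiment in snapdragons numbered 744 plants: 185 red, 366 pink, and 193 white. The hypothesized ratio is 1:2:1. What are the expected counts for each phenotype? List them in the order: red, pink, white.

Total ratio parts = 4. Expected numbers out of 744:
  red: 744 × 1/4 = 186
  pink: 744 × 2/4 = 372
  white: 744 × 1/4 = 186

186, 372, 186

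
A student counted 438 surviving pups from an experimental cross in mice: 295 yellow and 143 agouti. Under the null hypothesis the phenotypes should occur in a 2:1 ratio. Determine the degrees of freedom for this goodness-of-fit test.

1

A goodness-of-fit test with 2 phenotype classes has df = 2 − 1 = 1.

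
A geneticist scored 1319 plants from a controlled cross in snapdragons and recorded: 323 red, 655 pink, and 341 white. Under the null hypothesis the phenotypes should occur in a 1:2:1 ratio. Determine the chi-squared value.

Under the 1:2:1 hypothesis (Σ ratio = 4, N = 1319):
  red: 1319 × 1/4 = 329.75
  pink: 1319 × 2/4 = 659.5
  white: 1319 × 1/4 = 329.75
χ² = Σ (O − E)² / E
  red: (323 − 329.75)² / 329.75 = 0.1382
  pink: (655 − 659.5)² / 659.5 = 0.0307
  white: (341 − 329.75)² / 329.75 = 0.3838
χ² = 0.1382 + 0.0307 + 0.3838 = 0.5527 ≈ 0.553

0.553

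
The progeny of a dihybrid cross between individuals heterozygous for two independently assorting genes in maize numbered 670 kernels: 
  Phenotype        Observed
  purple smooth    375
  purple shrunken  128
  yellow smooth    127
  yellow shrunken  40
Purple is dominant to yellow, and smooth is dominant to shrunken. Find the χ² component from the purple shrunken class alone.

A dihybrid F₂ with independent assortment and complete dominance at both loci gives a 9:3:3:1 phenotypic ratio.
Expected counts for N = 670 under a 9:3:3:1 ratio (total parts = 16):
  purple smooth: 670 × 9/16 = 376.875
  purple shrunken: 670 × 3/16 = 125.625
  yellow smooth: 670 × 3/16 = 125.625
  yellow shrunken: 670 × 1/16 = 41.875
Contribution of purple shrunken: (128 − 125.625)² / 125.625 = 0.0449

0.045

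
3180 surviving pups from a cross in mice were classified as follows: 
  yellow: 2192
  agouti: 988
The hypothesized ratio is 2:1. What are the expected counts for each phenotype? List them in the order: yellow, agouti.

2120, 1060

Expected counts for N = 3180 under a 2:1 ratio (total parts = 3):
  yellow: 3180 × 2/3 = 2120
  agouti: 3180 × 1/3 = 1060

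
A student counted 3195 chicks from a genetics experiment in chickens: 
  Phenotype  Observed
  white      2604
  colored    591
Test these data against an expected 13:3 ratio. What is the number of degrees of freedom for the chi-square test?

1

A goodness-of-fit test with 2 phenotype classes has df = 2 − 1 = 1.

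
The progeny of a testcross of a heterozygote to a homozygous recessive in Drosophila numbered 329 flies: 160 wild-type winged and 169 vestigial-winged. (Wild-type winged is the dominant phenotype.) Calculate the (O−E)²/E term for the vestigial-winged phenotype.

0.123

A testcross of a heterozygote (Aa × aa) gives a 1:1 phenotypic ratio.
Under the 1:1 hypothesis (Σ ratio = 2, N = 329):
  wild-type winged: 329 × 1/2 = 164.5
  vestigial-winged: 329 × 1/2 = 164.5
Contribution of vestigial-winged: (169 − 164.5)² / 164.5 = 0.1231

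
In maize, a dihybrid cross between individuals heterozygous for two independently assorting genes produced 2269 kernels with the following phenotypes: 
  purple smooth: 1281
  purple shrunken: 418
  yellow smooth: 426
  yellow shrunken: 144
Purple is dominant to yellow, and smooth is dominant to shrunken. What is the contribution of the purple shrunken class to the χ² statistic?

0.130

A dihybrid F₂ with independent assortment and complete dominance at both loci gives a 9:3:3:1 phenotypic ratio.
The 9:3:3:1 ratio has 16 parts, so with N = 2269 the expected counts are:
  purple smooth: 2269 × 9/16 = 1276.3125
  purple shrunken: 2269 × 3/16 = 425.4375
  yellow smooth: 2269 × 3/16 = 425.4375
  yellow shrunken: 2269 × 1/16 = 141.8125
Contribution of purple shrunken: (418 − 425.4375)² / 425.4375 = 0.1300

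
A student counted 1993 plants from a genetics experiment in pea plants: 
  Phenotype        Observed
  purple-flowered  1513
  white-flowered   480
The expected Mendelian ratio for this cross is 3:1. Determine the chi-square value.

Total ratio parts = 4. Expected numbers out of 1993:
  purple-flowered: 1993 × 3/4 = 1494.75
  white-flowered: 1993 × 1/4 = 498.25
χ² = Σ (O − E)² / E
  purple-flowered: (1513 − 1494.75)² / 1494.75 = 0.2228
  white-flowered: (480 − 498.25)² / 498.25 = 0.6685
χ² = 0.2228 + 0.6685 = 0.8913 ≈ 0.891

0.891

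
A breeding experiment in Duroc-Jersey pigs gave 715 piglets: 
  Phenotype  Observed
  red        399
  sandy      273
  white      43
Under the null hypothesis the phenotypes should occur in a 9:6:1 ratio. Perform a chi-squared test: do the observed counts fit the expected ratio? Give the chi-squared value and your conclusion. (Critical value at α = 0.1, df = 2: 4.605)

0.178; consistent

Under the 9:6:1 hypothesis (Σ ratio = 16, N = 715):
  red: 715 × 9/16 = 402.1875
  sandy: 715 × 6/16 = 268.125
  white: 715 × 1/16 = 44.6875
χ² = Σ (O − E)² / E
  red: (399 − 402.1875)² / 402.1875 = 0.0253
  sandy: (273 − 268.125)² / 268.125 = 0.0886
  white: (43 − 44.6875)² / 44.6875 = 0.0637
χ² = 0.0253 + 0.0886 + 0.0637 = 0.1776 ≈ 0.178
Degrees of freedom = 3 − 1 = 2; critical value at α = 0.1 is 4.605.
Since 0.178 < 4.605, we fail to reject the null hypothesis — the data are consistent with the 9:6:1 ratio.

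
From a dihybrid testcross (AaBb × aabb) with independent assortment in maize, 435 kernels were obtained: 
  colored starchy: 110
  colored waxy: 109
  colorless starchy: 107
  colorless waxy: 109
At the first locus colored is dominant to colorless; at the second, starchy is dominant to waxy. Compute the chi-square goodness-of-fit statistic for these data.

A dihybrid testcross with independent assortment gives a 1:1:1:1 ratio.
Expected counts for N = 435 under a 1:1:1:1 ratio (total parts = 4):
  colored starchy: 435 × 1/4 = 108.75
  colored waxy: 435 × 1/4 = 108.75
  colorless starchy: 435 × 1/4 = 108.75
  colorless waxy: 435 × 1/4 = 108.75
χ² = Σ (O − E)² / E
  colored starchy: (110 − 108.75)² / 108.75 = 0.0144
  colored waxy: (109 − 108.75)² / 108.75 = 0.0006
  colorless starchy: (107 − 108.75)² / 108.75 = 0.0282
  colorless waxy: (109 − 108.75)² / 108.75 = 0.0006
χ² = 0.0144 + 0.0006 + 0.0282 + 0.0006 = 0.0438 ≈ 0.044

0.044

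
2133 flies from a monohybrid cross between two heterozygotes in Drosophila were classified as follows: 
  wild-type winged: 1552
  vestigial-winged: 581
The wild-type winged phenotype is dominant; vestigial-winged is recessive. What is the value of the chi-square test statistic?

5.701

For a monohybrid cross between heterozygotes with complete dominance, the expected phenotypic ratio is 3:1.
Under the 3:1 hypothesis (Σ ratio = 4, N = 2133):
  wild-type winged: 2133 × 3/4 = 1599.75
  vestigial-winged: 2133 × 1/4 = 533.25
χ² = Σ (O − E)² / E
  wild-type winged: (1552 − 1599.75)² / 1599.75 = 1.4253
  vestigial-winged: (581 − 533.25)² / 533.25 = 4.2758
χ² = 1.4253 + 4.2758 = 5.7011 ≈ 5.701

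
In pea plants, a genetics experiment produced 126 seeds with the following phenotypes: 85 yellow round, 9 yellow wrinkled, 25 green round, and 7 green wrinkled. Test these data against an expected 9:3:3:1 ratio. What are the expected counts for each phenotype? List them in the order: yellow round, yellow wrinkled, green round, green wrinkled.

The 9:3:3:1 ratio has 16 parts, so with N = 126 the expected counts are:
  yellow round: 126 × 9/16 = 70.875
  yellow wrinkled: 126 × 3/16 = 23.625
  green round: 126 × 3/16 = 23.625
  green wrinkled: 126 × 1/16 = 7.875

70.875, 23.625, 23.625, 7.875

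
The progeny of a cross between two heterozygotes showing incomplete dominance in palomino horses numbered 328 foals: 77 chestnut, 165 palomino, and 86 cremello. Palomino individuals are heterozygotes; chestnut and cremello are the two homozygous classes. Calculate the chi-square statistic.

0.506

With incomplete dominance, a heterozygote × heterozygote cross gives a 1:2:1 phenotypic ratio.
The 1:2:1 ratio has 4 parts, so with N = 328 the expected counts are:
  chestnut: 328 × 1/4 = 82
  palomino: 328 × 2/4 = 164
  cremello: 328 × 1/4 = 82
χ² = Σ (O − E)² / E
  chestnut: (77 − 82)² / 82 = 0.3049
  palomino: (165 − 164)² / 164 = 0.0061
  cremello: (86 − 82)² / 82 = 0.1951
χ² = 0.3049 + 0.0061 + 0.1951 = 0.5061 ≈ 0.506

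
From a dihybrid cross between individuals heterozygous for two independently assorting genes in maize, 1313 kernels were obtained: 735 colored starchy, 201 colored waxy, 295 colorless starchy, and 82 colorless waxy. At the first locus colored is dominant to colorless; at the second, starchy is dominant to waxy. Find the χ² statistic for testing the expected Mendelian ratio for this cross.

A dihybrid F₂ with independent assortment and complete dominance at both loci gives a 9:3:3:1 phenotypic ratio.
The 9:3:3:1 ratio has 16 parts, so with N = 1313 the expected counts are:
  colored starchy: 1313 × 9/16 = 738.5625
  colored waxy: 1313 × 3/16 = 246.1875
  colorless starchy: 1313 × 3/16 = 246.1875
  colorless waxy: 1313 × 1/16 = 82.0625
χ² = Σ (O − E)² / E
  colored starchy: (735 − 738.5625)² / 738.5625 = 0.0172
  colored waxy: (201 − 246.1875)² / 246.1875 = 8.2941
  colorless starchy: (295 − 246.1875)² / 246.1875 = 9.6782
  colorless waxy: (82 − 82.0625)² / 82.0625 = 0.0000
χ² = 0.0172 + 8.2941 + 9.6782 + 0.0000 = 17.9895 ≈ 17.990

17.990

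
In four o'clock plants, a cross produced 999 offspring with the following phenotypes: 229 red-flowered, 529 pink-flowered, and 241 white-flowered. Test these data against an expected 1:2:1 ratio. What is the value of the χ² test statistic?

The 1:2:1 ratio has 4 parts, so with N = 999 the expected counts are:
  red-flowered: 999 × 1/4 = 249.75
  pink-flowered: 999 × 2/4 = 499.5
  white-flowered: 999 × 1/4 = 249.75
χ² = Σ (O − E)² / E
  red-flowered: (229 − 249.75)² / 249.75 = 1.7240
  pink-flowered: (529 − 499.5)² / 499.5 = 1.7422
  white-flowered: (241 − 249.75)² / 249.75 = 0.3066
χ² = 1.7240 + 1.7422 + 0.3066 = 3.7728 ≈ 3.773

3.773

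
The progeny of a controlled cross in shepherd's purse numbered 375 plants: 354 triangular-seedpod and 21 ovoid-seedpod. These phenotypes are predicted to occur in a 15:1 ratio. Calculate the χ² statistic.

0.270

Expected counts for N = 375 under a 15:1 ratio (total parts = 16):
  triangular-seedpod: 375 × 15/16 = 351.5625
  ovoid-seedpod: 375 × 1/16 = 23.4375
χ² = Σ (O − E)² / E
  triangular-seedpod: (354 − 351.5625)² / 351.5625 = 0.0169
  ovoid-seedpod: (21 − 23.4375)² / 23.4375 = 0.2535
χ² = 0.0169 + 0.2535 = 0.2704 ≈ 0.270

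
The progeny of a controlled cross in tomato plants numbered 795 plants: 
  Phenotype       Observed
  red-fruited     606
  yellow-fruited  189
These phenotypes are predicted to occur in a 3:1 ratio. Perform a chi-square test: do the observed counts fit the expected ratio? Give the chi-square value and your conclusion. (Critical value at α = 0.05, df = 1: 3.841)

The 3:1 ratio has 4 parts, so with N = 795 the expected counts are:
  red-fruited: 795 × 3/4 = 596.25
  yellow-fruited: 795 × 1/4 = 198.75
χ² = Σ (O − E)² / E
  red-fruited: (606 − 596.25)² / 596.25 = 0.1594
  yellow-fruited: (189 − 198.75)² / 198.75 = 0.4783
χ² = 0.1594 + 0.4783 = 0.6377 ≈ 0.638
Degrees of freedom = 2 − 1 = 1; critical value at α = 0.05 is 3.841.
Since 0.638 < 3.841, we fail to reject the null hypothesis — the data are consistent with the 3:1 ratio.

0.638; consistent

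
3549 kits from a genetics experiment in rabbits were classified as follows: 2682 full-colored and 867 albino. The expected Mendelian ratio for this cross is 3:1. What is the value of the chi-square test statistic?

The 3:1 ratio has 4 parts, so with N = 3549 the expected counts are:
  full-colored: 3549 × 3/4 = 2661.75
  albino: 3549 × 1/4 = 887.25
χ² = Σ (O − E)² / E
  full-colored: (2682 − 2661.75)² / 2661.75 = 0.1541
  albino: (867 − 887.25)² / 887.25 = 0.4622
χ² = 0.1541 + 0.4622 = 0.6163 ≈ 0.616

0.616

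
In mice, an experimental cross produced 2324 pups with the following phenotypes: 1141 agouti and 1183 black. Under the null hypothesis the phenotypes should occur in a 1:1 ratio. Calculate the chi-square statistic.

0.759

The 1:1 ratio has 2 parts, so with N = 2324 the expected counts are:
  agouti: 2324 × 1/2 = 1162
  black: 2324 × 1/2 = 1162
χ² = Σ (O − E)² / E
  agouti: (1141 − 1162)² / 1162 = 0.3795
  black: (1183 − 1162)² / 1162 = 0.3795
χ² = 0.3795 + 0.3795 = 0.759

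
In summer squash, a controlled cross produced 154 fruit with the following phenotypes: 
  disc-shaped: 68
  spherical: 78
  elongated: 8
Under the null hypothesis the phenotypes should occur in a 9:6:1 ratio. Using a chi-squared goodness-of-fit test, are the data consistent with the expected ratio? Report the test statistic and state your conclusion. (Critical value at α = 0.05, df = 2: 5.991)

Expected counts for N = 154 under a 9:6:1 ratio (total parts = 16):
  disc-shaped: 154 × 9/16 = 86.625
  spherical: 154 × 6/16 = 57.75
  elongated: 154 × 1/16 = 9.625
χ² = Σ (O − E)² / E
  disc-shaped: (68 − 86.625)² / 86.625 = 4.0045
  spherical: (78 − 57.75)² / 57.75 = 7.1006
  elongated: (8 − 9.625)² / 9.625 = 0.2744
χ² = 4.0045 + 7.1006 + 0.2744 = 11.3795 ≈ 11.380
Degrees of freedom = 3 − 1 = 2; critical value at α = 0.05 is 5.991.
Since 11.380 > 5.991, we reject the null hypothesis — the data do not fit the 9:6:1 ratio.

11.380; not consistent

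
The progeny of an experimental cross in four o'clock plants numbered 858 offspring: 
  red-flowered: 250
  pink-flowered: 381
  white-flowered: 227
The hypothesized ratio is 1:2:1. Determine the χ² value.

11.974

The 1:2:1 ratio has 4 parts, so with N = 858 the expected counts are:
  red-flowered: 858 × 1/4 = 214.5
  pink-flowered: 858 × 2/4 = 429
  white-flowered: 858 × 1/4 = 214.5
χ² = Σ (O − E)² / E
  red-flowered: (250 − 214.5)² / 214.5 = 5.8753
  pink-flowered: (381 − 429)² / 429 = 5.3706
  white-flowered: (227 − 214.5)² / 214.5 = 0.7284
χ² = 5.8753 + 5.3706 + 0.7284 = 11.9743 ≈ 11.974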